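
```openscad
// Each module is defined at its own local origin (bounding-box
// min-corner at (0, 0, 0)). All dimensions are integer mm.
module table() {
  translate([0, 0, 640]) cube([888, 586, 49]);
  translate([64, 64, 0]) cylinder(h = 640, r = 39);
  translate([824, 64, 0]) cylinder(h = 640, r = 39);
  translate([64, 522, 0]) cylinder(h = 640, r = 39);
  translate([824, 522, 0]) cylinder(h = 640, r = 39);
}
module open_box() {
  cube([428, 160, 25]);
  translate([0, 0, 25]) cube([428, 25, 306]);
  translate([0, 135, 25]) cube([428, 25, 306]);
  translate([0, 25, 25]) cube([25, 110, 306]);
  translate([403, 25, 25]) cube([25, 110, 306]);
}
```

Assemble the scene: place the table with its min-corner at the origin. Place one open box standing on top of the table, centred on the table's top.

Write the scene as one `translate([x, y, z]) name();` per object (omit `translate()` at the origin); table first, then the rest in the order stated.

table();
translate([230, 213, 689]) open_box();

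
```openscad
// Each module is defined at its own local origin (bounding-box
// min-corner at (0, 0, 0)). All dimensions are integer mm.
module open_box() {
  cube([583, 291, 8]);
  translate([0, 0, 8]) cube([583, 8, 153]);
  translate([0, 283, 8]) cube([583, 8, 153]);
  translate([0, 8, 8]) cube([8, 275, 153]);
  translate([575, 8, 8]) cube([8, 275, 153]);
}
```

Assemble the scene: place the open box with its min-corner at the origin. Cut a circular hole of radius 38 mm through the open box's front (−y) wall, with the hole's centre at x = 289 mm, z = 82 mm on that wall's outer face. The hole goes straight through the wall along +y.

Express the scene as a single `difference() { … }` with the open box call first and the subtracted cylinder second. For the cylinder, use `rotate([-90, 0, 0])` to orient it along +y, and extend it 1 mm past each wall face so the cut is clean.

difference() {
  open_box();
  translate([289, -1, 82]) rotate([-90, 0, 0]) cylinder(h = 10, r = 38);
}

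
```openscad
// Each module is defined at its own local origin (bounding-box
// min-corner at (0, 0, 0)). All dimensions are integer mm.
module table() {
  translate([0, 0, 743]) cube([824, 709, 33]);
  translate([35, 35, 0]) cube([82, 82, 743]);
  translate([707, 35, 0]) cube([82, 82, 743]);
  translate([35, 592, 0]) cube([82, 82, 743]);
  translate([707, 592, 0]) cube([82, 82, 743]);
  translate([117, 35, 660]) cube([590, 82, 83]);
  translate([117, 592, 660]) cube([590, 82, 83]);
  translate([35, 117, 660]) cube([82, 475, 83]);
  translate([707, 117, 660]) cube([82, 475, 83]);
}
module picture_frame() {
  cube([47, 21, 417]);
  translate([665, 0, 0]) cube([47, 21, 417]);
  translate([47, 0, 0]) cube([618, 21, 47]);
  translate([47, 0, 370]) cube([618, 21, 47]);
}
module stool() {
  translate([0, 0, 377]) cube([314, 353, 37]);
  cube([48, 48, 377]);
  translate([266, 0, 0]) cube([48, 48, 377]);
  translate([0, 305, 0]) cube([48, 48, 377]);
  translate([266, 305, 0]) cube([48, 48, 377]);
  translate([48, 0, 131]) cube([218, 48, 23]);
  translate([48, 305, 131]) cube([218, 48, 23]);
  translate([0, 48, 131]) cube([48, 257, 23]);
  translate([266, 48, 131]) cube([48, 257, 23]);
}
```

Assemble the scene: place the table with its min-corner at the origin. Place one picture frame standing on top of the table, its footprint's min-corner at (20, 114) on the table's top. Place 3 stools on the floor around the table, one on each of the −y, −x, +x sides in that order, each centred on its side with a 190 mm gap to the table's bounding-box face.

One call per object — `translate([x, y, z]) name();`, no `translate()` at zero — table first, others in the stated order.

table();
translate([20, 114, 776]) picture_frame();
translate([255, -543, 0]) stool();
translate([-504, 178, 0]) stool();
translate([1014, 178, 0]) stool();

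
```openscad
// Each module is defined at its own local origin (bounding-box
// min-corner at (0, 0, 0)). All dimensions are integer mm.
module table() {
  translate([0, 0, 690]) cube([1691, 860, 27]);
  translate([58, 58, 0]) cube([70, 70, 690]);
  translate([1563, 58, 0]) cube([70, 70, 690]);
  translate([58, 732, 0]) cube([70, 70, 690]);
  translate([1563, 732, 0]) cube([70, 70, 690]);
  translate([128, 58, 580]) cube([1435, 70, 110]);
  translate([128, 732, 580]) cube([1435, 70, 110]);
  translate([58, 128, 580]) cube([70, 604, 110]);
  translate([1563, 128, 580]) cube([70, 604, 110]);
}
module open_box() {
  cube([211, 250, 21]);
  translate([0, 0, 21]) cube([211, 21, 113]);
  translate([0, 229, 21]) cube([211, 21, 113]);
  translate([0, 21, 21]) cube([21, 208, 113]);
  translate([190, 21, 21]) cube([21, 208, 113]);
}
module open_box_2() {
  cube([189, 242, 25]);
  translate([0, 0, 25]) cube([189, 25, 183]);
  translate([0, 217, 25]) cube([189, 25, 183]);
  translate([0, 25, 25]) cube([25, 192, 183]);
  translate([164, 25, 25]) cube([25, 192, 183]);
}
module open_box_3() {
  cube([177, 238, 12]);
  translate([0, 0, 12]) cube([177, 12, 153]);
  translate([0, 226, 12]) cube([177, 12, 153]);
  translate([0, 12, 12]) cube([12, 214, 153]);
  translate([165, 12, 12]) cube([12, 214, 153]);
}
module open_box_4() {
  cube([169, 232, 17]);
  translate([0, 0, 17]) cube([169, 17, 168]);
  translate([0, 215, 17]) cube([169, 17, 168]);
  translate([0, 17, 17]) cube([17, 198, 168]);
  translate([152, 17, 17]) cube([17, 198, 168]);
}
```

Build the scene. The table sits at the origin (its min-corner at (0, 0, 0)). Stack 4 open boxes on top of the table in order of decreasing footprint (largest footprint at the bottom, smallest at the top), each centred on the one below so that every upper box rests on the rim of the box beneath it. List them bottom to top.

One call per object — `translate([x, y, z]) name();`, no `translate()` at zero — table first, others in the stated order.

table();
translate([740, 305, 717]) open_box();
translate([751, 309, 851]) open_box_2();
translate([757, 311, 1059]) open_box_3();
translate([761, 314, 1224]) open_box_4();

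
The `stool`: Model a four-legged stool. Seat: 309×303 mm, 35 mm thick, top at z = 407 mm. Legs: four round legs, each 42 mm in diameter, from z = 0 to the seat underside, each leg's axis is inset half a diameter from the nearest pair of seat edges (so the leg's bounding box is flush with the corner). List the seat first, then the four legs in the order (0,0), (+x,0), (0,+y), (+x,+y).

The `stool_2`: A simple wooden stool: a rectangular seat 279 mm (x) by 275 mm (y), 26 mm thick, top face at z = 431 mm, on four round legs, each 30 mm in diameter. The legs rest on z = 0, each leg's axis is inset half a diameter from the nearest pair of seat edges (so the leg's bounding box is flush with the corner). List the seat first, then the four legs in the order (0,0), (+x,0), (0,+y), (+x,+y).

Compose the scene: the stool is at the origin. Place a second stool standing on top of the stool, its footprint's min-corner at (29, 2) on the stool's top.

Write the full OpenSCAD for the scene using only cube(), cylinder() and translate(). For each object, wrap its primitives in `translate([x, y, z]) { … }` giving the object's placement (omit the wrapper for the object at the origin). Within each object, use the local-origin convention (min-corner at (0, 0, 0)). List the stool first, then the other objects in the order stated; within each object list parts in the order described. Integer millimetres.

translate([0, 0, 372]) cube([309, 303, 35]);
translate([21, 21, 0]) cylinder(h = 372, r = 21);
translate([288, 21, 0]) cylinder(h = 372, r = 21);
translate([21, 282, 0]) cylinder(h = 372, r = 21);
translate([288, 282, 0]) cylinder(h = 372, r = 21);
translate([29, 2, 407]) {
  translate([0, 0, 405]) cube([279, 275, 26]);
  translate([15, 15, 0]) cylinder(h = 405, r = 15);
  translate([264, 15, 0]) cylinder(h = 405, r = 15);
  translate([15, 260, 0]) cylinder(h = 405, r = 15);
  translate([264, 260, 0]) cylinder(h = 405, r = 15);
}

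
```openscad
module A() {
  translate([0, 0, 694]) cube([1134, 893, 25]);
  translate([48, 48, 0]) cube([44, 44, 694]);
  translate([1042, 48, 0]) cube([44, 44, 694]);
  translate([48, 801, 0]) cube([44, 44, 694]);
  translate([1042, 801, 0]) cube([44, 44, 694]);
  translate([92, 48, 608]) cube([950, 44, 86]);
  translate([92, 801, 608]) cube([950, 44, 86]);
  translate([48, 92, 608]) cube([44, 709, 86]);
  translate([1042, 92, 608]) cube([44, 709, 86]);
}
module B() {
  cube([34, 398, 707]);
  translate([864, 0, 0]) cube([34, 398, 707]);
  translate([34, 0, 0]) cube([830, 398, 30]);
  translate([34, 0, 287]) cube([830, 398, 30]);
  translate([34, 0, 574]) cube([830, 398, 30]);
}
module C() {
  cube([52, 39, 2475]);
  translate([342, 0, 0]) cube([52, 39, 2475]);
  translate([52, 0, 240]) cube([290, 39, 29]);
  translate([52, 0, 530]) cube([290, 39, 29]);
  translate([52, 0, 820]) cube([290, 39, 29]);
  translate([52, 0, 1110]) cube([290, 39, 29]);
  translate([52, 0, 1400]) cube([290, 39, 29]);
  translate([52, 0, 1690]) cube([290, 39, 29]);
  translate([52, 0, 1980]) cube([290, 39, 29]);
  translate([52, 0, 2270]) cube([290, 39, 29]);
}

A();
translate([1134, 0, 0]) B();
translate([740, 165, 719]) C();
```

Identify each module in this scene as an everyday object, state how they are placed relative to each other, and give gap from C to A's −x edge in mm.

The ladder's min-x is at 740; the table's min-x is 0; gap = 740 mm.

A is a table. B is a bookshelf. C is a ladder. The bookshelf is against the table's +x side, with their −y faces flush. The ladder is on top of the table. The gap from the ladder to the table's −x edge is 740 mm.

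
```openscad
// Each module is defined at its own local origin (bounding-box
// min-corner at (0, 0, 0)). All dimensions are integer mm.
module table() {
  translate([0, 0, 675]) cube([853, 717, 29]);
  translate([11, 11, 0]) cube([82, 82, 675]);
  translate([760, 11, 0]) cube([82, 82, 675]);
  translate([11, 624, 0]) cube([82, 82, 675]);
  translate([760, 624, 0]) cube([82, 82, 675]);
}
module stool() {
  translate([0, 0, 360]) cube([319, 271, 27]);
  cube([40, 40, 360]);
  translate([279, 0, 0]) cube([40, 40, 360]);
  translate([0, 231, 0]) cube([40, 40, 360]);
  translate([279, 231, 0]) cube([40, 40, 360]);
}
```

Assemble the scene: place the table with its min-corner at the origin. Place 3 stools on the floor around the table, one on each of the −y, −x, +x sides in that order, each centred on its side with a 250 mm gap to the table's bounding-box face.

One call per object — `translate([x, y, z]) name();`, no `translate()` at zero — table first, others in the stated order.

table();
translate([267, -521, 0]) stool();
translate([-569, 223, 0]) stool();
translate([1103, 223, 0]) stool();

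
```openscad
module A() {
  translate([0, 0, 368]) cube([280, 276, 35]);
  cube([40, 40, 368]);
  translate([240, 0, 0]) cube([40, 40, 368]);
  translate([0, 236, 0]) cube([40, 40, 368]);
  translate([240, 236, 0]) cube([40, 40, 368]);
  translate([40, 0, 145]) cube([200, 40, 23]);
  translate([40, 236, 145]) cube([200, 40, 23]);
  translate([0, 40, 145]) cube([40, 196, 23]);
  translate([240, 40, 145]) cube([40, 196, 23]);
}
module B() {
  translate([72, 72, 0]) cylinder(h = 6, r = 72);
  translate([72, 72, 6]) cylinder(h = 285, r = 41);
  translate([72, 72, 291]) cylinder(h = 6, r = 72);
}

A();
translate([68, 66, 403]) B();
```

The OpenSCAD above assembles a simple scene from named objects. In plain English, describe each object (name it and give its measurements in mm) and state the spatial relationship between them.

A is a four-legged stool. The seat is 280×276 mm, 35 mm thick, top at z = 403 mm. It stands on four square legs, each 40×40 mm in cross-section, from z = 0 to the seat underside, each flush with a corner of the seat. Four stretchers, 40 mm wide and 23 mm tall, connect adjacent legs with their undersides at z = 145 mm, each running between the inner faces of the legs it joins and aligned with the legs' outer faces on the other axis.

B is a spool: two coaxial disc flanges of radius 72 mm and thickness 6 mm, joined by a core cylinder of radius 41 mm and height 285 mm. The lower flange rests on z = 0 and the three cylinders share a vertical axis.

The spool is on top of the stool, centred.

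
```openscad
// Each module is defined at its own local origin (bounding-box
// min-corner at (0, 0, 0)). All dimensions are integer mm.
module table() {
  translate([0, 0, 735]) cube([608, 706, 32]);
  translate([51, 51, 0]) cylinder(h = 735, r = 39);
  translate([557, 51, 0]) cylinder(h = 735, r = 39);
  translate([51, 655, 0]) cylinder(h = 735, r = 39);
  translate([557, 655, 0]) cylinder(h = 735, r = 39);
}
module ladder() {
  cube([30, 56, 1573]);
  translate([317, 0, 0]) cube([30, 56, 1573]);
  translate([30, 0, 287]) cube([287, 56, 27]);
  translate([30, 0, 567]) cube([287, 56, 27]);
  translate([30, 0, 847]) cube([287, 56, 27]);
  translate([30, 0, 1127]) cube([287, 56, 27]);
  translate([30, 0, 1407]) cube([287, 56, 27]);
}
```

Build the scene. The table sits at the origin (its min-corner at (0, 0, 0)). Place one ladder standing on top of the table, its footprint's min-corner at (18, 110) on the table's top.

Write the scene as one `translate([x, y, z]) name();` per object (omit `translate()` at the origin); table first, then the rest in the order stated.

table();
translate([18, 110, 767]) ladder();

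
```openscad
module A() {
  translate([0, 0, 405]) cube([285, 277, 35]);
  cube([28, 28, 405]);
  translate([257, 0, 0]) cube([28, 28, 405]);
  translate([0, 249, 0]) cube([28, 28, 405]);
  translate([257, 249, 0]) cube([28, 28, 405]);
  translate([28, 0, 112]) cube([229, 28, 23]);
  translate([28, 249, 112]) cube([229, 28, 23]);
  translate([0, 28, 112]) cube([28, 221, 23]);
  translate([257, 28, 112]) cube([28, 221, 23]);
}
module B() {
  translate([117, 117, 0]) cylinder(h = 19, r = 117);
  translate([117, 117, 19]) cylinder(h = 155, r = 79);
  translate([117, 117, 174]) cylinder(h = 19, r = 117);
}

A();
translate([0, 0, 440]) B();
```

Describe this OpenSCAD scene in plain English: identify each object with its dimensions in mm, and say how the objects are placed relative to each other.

A is a simple wooden stool: a rectangular seat 285 mm (x) by 277 mm (y), 35 mm thick, top face at z = 440 mm, on four square legs, each 28×28 mm in cross-section. The legs rest on z = 0, each flush with a corner of the seat. Four stretchers, 28 mm wide and 23 mm tall, connect adjacent legs with their undersides at z = 112 mm, each running between the inner faces of the legs it joins and aligned with the legs' outer faces on the other axis.

B is a spool: two coaxial disc flanges of radius 117 mm and thickness 19 mm, joined by a core cylinder of radius 79 mm and height 155 mm. The lower flange rests on z = 0 and the three cylinders share a vertical axis.

The spool is on top of the stool.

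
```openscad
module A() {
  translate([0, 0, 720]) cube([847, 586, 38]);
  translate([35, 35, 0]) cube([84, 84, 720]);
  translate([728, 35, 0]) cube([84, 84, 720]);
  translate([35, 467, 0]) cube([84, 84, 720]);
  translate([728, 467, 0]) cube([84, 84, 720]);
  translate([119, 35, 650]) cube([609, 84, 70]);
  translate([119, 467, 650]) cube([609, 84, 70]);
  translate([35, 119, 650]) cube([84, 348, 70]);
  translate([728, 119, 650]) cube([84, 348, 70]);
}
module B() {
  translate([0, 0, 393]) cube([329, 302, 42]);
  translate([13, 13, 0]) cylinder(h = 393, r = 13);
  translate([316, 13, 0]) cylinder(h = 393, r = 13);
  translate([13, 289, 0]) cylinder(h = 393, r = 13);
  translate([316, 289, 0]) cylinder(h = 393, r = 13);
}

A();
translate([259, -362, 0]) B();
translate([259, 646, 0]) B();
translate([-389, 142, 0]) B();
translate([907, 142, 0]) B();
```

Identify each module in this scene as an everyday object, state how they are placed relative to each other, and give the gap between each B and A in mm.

A is a table. B is a stool. Four stools sit around the table at the −y, +y, −x, +x sides. The gap between each stool and the table is 60 mm.

Each stool's nearest face is 60 mm from the table's bounding box.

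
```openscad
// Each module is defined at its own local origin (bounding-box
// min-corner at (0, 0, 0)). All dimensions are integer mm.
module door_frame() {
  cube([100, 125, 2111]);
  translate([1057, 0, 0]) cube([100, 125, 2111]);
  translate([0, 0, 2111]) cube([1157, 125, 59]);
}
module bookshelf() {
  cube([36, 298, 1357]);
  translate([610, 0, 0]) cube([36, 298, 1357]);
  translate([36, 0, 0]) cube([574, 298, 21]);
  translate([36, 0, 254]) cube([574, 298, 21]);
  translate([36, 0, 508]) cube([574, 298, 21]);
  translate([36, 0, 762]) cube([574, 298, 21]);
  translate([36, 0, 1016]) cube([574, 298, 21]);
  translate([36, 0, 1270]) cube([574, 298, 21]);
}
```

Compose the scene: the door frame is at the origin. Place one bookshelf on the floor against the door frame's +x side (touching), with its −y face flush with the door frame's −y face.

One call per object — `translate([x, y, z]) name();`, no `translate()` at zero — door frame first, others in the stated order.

door_frame();
translate([1157, 0, 0]) bookshelf();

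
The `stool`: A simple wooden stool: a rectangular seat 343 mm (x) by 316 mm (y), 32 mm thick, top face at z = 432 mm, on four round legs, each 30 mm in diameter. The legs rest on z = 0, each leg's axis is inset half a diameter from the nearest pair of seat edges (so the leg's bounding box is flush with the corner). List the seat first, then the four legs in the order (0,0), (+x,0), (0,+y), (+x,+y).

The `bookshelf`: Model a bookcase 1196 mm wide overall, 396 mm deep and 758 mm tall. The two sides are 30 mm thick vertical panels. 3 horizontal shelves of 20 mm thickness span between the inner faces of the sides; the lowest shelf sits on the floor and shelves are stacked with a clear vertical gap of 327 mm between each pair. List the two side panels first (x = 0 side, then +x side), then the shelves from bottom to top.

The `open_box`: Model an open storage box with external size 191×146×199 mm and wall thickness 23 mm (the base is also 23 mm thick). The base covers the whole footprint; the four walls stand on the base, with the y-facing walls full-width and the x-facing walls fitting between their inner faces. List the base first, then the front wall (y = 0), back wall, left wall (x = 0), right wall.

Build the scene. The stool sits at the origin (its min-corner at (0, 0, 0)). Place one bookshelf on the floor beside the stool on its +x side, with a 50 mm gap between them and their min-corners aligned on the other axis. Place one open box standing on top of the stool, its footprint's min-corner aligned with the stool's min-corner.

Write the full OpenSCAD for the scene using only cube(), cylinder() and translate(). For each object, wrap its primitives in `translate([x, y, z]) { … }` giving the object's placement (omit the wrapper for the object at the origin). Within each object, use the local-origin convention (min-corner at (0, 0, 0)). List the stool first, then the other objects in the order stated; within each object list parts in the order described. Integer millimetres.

translate([0, 0, 400]) cube([343, 316, 32]);
translate([15, 15, 0]) cylinder(h = 400, r = 15);
translate([328, 15, 0]) cylinder(h = 400, r = 15);
translate([15, 301, 0]) cylinder(h = 400, r = 15);
translate([328, 301, 0]) cylinder(h = 400, r = 15);
translate([393, 0, 0]) {
  cube([30, 396, 758]);
  translate([1166, 0, 0]) cube([30, 396, 758]);
  translate([30, 0, 0]) cube([1136, 396, 20]);
  translate([30, 0, 347]) cube([1136, 396, 20]);
  translate([30, 0, 694]) cube([1136, 396, 20]);
}
translate([0, 0, 432]) {
  cube([191, 146, 23]);
  translate([0, 0, 23]) cube([191, 23, 176]);
  translate([0, 123, 23]) cube([191, 23, 176]);
  translate([0, 23, 23]) cube([23, 100, 176]);
  translate([168, 23, 23]) cube([23, 100, 176]);
}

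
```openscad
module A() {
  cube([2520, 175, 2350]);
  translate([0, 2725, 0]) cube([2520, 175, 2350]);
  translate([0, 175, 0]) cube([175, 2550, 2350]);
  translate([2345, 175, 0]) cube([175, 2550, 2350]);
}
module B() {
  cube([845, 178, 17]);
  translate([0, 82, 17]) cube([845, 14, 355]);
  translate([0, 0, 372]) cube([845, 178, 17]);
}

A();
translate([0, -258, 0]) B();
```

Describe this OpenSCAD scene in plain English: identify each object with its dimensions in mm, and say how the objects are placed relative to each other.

A is a box-shaped house frame (walls only): outside footprint 2520×2900 mm, wall height 2350 mm, wall thickness 175 mm. The two y-facing walls run the full x-width; the two x-facing walls fit between the inner faces of the y-facing walls.

B is an I-beam lying along x, 845 mm long. Overall section height 389 mm. Two flanges 178 mm wide (y) and 17 mm thick, one on the floor and one at the top; a web 14 mm thick runs between them, centred on the flange width.

The I-beam is on the floor beside the house frame on its −y side.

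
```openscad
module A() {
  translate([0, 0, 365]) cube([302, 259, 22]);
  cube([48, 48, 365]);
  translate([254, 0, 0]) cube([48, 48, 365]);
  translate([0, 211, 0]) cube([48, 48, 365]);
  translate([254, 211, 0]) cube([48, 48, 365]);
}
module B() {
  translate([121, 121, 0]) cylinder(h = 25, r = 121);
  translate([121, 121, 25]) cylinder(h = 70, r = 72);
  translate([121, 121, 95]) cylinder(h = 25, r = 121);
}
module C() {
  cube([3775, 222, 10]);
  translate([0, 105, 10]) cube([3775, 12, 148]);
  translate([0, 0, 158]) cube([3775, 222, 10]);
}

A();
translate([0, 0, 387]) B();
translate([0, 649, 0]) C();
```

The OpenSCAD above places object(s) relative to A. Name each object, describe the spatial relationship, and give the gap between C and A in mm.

A is a stool. B is a spool. C is an I-beam. The spool is on top of the stool. The I-beam is on the floor beside the stool on its +y side. The gap between the I-beam and the stool is 390 mm.

The I-beam's nearest face is 390 mm from the stool's +y face.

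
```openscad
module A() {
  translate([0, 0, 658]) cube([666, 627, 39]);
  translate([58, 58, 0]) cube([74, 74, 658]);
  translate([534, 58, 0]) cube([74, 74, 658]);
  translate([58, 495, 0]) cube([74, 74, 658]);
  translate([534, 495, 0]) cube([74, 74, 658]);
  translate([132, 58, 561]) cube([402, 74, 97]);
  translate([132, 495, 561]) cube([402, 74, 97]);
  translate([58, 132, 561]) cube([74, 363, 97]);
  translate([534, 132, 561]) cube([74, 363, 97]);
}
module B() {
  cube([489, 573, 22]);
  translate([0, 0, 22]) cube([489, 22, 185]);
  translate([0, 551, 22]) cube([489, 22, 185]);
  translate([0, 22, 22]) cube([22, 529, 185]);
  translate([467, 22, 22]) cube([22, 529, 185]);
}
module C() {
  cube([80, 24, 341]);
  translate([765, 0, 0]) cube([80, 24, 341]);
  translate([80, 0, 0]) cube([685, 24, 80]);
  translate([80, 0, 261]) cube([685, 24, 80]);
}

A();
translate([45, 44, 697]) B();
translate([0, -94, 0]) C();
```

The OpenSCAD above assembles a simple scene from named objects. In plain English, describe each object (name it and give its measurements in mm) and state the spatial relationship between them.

A is a table: top 666 mm (x) × 627 mm (y), 39 mm thick, upper face at z = 697 mm, on four 74×74 mm square legs, each inset 58 mm from the nearest pair of top edges, running from z = 0 to the bottom of the top. Four apron rails, 74 mm thick and 97 mm tall, run between adjacent legs with their top edges flush with the underside of the top and their outer faces flush with the legs' outer faces.

B is an open-topped rectangular box: outside dimensions 489×573×207 mm, with a uniform wall and base thickness of 22 mm. The base is a full 489×573 slab on the floor; four walls sit on top of the base. The front and back walls (the −y and +y sides) span the full width; the two side walls fit between them.

C is a picture frame with a 685×181 mm rectangular opening (x by z) and a uniform 80 mm border on every side. Frame depth is 24 mm along y. It is built from two vertical stiles running the full outside height and two horizontal rails spanning the gap between the stiles.

The open box is on top of the table. The picture frame is on the floor beside the table on its −y side.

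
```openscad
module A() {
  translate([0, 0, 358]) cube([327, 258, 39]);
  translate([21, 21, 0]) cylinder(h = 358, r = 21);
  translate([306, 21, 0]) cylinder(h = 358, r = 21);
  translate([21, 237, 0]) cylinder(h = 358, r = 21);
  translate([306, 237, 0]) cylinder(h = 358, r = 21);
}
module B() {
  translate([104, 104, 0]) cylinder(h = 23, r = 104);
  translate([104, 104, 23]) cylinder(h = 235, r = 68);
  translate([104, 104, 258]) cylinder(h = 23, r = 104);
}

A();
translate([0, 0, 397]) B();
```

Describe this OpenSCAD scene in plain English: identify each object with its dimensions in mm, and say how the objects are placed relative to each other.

A is a four-legged stool. The seat is 327×258 mm, 39 mm thick, top at z = 397 mm. It stands on four round legs, each 42 mm in diameter, from z = 0 to the seat underside, each leg's axis is inset half a diameter from the nearest pair of seat edges (so the leg's bounding box is flush with the corner).

B is a spool: two coaxial disc flanges of radius 104 mm and thickness 23 mm, joined by a core cylinder of radius 68 mm and height 235 mm. The lower flange rests on z = 0 and the three cylinders share a vertical axis.

The spool is on top of the stool.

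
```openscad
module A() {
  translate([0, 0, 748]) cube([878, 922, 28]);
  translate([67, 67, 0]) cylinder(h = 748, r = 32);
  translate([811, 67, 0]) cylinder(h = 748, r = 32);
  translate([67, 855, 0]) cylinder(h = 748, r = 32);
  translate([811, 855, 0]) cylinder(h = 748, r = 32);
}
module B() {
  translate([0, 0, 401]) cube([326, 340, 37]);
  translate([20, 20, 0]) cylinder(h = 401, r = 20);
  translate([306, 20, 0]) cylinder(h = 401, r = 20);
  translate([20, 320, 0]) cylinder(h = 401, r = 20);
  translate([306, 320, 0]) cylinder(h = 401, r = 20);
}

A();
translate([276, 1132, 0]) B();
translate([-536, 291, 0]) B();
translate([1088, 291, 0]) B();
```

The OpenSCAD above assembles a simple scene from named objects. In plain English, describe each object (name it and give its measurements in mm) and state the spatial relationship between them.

A is a table: top 878 mm (x) × 922 mm (y), 28 mm thick, upper face at z = 776 mm, on four round legs of 64 mm diameter, each leg's bounding box inset 35 mm from the nearest pair of top edges, running from z = 0 to the bottom of the top.

B is a simple wooden stool: a rectangular seat 326 mm (x) by 340 mm (y), 37 mm thick, top face at z = 438 mm, on four round legs, each 40 mm in diameter. The legs rest on z = 0, each leg's axis is inset half a diameter from the nearest pair of seat edges (so the leg's bounding box is flush with the corner).

Three stools sit around the table at the +y, −x, +x sides.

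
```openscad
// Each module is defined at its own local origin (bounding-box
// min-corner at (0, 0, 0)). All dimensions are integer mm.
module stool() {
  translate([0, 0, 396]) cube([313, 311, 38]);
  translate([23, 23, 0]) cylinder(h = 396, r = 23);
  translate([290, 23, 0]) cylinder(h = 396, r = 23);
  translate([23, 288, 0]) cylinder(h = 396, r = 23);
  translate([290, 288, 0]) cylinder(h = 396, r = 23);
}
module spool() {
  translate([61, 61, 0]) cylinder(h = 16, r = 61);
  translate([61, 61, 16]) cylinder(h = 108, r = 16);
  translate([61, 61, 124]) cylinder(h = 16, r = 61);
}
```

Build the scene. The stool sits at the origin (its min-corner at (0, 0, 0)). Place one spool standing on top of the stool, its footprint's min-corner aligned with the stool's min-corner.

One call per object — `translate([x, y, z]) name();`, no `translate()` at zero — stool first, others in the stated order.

stool();
translate([0, 0, 434]) spool();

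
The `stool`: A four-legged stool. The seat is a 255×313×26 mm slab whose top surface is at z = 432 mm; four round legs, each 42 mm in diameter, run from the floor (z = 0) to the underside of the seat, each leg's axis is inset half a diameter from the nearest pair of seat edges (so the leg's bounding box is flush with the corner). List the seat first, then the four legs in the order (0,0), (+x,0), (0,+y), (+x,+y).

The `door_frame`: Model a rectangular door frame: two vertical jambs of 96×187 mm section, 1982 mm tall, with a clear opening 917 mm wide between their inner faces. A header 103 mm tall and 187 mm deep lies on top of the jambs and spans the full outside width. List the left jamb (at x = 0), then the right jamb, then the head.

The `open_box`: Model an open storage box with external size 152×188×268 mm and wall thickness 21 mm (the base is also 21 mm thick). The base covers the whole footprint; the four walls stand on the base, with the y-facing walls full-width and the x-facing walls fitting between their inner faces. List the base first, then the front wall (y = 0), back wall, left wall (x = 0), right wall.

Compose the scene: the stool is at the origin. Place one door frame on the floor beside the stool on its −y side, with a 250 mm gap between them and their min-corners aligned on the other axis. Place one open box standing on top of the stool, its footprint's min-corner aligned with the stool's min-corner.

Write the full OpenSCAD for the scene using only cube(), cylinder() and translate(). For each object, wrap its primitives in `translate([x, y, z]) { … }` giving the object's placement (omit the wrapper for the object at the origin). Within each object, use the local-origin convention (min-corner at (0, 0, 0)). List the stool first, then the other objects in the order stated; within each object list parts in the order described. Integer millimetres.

translate([0, 0, 406]) cube([255, 313, 26]);
translate([21, 21, 0]) cylinder(h = 406, r = 21);
translate([234, 21, 0]) cylinder(h = 406, r = 21);
translate([21, 292, 0]) cylinder(h = 406, r = 21);
translate([234, 292, 0]) cylinder(h = 406, r = 21);
translate([0, -437, 0]) {
  cube([96, 187, 1982]);
  translate([1013, 0, 0]) cube([96, 187, 1982]);
  translate([0, 0, 1982]) cube([1109, 187, 103]);
}
translate([0, 0, 432]) {
  cube([152, 188, 21]);
  translate([0, 0, 21]) cube([152, 21, 247]);
  translate([0, 167, 21]) cube([152, 21, 247]);
  translate([0, 21, 21]) cube([21, 146, 247]);
  translate([131, 21, 21]) cube([21, 146, 247]);
}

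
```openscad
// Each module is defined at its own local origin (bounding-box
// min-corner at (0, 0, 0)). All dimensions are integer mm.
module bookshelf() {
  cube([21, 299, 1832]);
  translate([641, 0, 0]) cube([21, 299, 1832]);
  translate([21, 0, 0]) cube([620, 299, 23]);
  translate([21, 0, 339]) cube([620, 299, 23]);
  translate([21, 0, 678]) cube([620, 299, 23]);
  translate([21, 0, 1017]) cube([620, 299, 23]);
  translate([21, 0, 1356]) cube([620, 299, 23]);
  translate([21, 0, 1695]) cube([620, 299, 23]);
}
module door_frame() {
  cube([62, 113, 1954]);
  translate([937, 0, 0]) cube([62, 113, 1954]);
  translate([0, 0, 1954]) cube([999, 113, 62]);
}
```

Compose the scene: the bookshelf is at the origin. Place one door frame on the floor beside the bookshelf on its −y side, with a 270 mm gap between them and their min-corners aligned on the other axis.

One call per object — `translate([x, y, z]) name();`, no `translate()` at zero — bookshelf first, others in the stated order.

bookshelf();
translate([0, -383, 0]) door_frame();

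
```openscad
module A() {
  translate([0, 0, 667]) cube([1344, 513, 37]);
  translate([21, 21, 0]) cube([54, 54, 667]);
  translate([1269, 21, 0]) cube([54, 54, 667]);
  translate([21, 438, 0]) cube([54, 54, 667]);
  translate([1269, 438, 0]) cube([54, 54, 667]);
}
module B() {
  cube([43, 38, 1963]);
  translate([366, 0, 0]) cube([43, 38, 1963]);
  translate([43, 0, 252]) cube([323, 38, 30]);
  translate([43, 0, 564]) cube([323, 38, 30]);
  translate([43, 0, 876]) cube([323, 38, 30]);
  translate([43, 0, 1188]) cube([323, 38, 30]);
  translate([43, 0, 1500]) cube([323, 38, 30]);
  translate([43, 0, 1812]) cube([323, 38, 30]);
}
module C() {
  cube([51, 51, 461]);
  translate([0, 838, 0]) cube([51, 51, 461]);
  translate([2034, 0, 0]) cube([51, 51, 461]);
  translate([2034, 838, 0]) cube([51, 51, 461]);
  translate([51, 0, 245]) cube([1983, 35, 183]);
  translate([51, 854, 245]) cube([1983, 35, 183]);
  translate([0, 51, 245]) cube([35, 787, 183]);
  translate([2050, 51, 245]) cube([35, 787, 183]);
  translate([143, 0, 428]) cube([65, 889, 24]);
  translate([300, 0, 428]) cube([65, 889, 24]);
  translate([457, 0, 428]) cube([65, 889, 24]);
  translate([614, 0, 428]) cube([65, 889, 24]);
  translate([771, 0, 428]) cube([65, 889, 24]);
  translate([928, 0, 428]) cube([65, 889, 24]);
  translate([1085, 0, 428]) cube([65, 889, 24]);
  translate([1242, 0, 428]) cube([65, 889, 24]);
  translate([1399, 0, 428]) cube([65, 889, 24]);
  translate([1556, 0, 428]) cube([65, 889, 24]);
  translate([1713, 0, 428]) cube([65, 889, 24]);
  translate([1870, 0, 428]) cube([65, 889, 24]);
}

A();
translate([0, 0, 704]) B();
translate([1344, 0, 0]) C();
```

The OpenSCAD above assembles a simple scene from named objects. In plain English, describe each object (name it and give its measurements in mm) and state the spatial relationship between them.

A is a table with a 1344×513 mm rectangular top, 37 mm thick, top surface at z = 704 mm, supported by four 54×54 mm square legs, each inset 21 mm from the nearest pair of top edges, running from the floor.

B is a wooden ladder with two side rails of 43×38 mm section and 1963 mm height, set 409 mm apart overall. Between them run 6 rectangular rungs (38 mm deep, 30 mm thick), front faces flush with the rails' −y face. The bottom of the first rung is 252 mm above the floor and each subsequent rung is 312 mm higher than the one below.

C is a bed frame 2085 mm long (x) by 889 mm wide (y). Four 51×51 mm corner posts, 461 mm tall, at the corners of the footprint. Four rails of 35 mm thickness and 183 mm height run between adjacent posts with their undersides at z = 245 mm, their outer faces flush with the outside of the frame (the two x-running rails run between the posts' inner faces; the two y-running rails run between the posts' inner faces). 12 slats, each 65 mm wide (x) and 24 mm thick, lie across the top of the two x-running rails, running the full 889 mm width of the frame in y; the slats are evenly spaced along x between the inner faces of the end posts with equal gaps (rounded down to the nearest mm) at the −x end and between each pair — any rounding remainder accumulates at the +x end.

The ladder is on top of the table. The bed frame is against the table's +x side, with their −y faces flush.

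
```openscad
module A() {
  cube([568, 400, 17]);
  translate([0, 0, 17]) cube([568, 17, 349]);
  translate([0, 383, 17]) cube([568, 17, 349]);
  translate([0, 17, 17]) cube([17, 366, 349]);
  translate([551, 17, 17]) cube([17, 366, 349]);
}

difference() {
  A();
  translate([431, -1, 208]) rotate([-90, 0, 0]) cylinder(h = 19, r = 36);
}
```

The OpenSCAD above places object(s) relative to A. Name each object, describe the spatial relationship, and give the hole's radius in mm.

The subtracted cylinder has r = 36 mm.

A is an open box. The open box has a circular hole through its front wall. The hole's radius is 36 mm.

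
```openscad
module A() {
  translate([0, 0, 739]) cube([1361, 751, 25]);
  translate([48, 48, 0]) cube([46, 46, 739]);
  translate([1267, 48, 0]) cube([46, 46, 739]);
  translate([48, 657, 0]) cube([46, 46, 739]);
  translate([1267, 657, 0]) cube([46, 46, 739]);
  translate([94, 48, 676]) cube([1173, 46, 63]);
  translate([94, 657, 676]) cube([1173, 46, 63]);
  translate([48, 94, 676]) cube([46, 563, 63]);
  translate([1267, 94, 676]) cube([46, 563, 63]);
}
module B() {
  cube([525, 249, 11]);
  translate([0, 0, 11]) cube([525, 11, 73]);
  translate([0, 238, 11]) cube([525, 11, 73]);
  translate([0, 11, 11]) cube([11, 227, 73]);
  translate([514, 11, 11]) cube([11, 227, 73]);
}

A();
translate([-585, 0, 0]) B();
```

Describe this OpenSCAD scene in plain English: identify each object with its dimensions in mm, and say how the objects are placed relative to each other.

A is a table with a 1361×751 mm rectangular top, 25 mm thick, top surface at z = 764 mm, supported by four 46×46 mm square legs, each inset 48 mm from the nearest pair of top edges, running from the floor. Four apron rails, 46 mm thick and 63 mm tall, run between adjacent legs with their top edges flush with the underside of the top and their outer faces flush with the legs' outer faces.

B is an open storage box with external size 525×249×84 mm and wall thickness 11 mm (the base is also 11 mm thick). The base covers the whole footprint; the four walls stand on the base, with the y-facing walls full-width and the x-facing walls fitting between their inner faces.

The open box is on the floor beside the table on its −x side.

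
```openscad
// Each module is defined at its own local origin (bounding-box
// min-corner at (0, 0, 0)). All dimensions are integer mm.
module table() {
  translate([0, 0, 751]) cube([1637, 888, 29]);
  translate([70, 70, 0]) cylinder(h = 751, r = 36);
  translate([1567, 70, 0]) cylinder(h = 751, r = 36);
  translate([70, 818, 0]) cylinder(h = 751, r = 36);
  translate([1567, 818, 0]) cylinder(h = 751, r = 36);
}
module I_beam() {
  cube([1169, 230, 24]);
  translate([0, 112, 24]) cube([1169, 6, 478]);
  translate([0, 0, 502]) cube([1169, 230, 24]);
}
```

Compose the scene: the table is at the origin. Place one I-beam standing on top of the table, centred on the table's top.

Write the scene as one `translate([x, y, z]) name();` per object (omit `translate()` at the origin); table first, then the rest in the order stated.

table();
translate([234, 329, 780]) I_beam();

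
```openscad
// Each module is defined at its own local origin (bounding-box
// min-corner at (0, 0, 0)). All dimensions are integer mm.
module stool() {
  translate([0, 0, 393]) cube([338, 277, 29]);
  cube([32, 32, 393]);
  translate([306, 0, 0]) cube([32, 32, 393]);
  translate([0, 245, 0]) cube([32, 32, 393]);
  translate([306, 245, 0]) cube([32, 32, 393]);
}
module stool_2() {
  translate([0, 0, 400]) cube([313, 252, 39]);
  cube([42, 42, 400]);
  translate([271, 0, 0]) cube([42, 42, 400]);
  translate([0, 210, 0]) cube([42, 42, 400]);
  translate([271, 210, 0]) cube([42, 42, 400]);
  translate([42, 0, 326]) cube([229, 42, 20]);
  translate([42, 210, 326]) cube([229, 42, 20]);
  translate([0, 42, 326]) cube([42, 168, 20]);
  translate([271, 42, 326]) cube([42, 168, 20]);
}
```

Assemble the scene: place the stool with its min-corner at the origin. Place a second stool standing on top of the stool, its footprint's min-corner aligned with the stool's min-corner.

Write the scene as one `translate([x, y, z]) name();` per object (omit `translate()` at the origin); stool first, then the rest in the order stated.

stool();
translate([0, 0, 422]) stool_2();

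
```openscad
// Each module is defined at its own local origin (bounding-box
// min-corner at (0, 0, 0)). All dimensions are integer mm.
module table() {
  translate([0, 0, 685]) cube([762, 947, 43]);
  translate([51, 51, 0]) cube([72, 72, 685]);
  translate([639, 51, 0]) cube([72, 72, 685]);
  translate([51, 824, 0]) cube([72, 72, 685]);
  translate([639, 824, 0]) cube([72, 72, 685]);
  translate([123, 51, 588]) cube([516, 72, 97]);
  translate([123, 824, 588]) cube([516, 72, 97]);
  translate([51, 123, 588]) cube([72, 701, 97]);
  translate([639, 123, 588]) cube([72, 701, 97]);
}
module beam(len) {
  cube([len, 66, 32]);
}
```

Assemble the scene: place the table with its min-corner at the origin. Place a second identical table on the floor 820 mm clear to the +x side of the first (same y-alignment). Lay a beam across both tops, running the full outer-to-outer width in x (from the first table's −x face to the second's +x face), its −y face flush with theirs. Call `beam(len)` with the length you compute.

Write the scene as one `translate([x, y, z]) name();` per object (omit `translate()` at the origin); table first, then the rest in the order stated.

table();
translate([1582, 0, 0]) table();
translate([0, 0, 728]) beam(2344);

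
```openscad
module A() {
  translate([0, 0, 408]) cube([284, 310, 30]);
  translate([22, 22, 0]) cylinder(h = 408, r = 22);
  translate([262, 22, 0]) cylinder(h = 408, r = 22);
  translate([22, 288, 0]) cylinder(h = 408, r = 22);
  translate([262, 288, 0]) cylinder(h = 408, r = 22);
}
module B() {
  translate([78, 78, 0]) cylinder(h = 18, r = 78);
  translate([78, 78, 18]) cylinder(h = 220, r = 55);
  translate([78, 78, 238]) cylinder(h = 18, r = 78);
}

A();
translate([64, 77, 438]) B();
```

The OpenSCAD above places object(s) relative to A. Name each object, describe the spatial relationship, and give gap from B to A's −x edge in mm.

A is a stool. B is a spool. The spool is on top of the stool, centred. The gap from the spool to the stool's −x edge is 64 mm.

The spool's min-x is at 64; the stool's min-x is 0; gap = 64 mm.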